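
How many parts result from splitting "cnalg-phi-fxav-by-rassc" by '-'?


Input string: 'cnalg-phi-fxav-by-rassc'
Delimiter: '-'
Split result: 'cnalg', 'phi', 'fxav', 'by', 'rassc'
Number of parts: 5


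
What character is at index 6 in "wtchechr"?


Input string: 'wtchechr'
Operation: get character at index 6
Index mapping: s[0]='w', s[1]='t', s[2]='c', s[3]='h', s[4]='e', s[5]='c', s[6]='h'
Result: 'h'


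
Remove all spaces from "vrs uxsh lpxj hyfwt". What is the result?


Input string: 'vrs uxsh lpxj hyfwt'
Operation: remove all spaces
Words: 'vrs', 'uxsh', 'lpxj', 'hyfwt'
Join without spaces: vrsuxshlpxjhyfwt


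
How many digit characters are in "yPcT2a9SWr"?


Input string: 'yPcT2a9SWr'
Operation: count digit characters (0-9)
Scan: 'y', 'P', 'c', 'T', '2'(digit), 'a', '9'(digit), 'S', 'W', 'r'
Digits found: 2
Result: 2


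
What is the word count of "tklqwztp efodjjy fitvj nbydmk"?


Input string: 'tklqwztp efodjjy fitvj nbydmk'
Operation: split by spaces
Words found: 'tklqwztp', 'efodjjy', 'fitvj', 'nbydmk'
Word count: 4


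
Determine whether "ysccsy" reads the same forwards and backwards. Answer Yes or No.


Input string: 'ysccsy'
Reversed: 'ysccsy'
Compare pairs: s[0]='y' vs s[5]='y' (match), s[1]='s' vs s[4]='s' (match), s[2]='c' vs s[3]='c' (match)
Palindrome: Yes


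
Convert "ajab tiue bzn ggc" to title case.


Input string: 'ajab tiue bzn ggc'
Operation: capitalize first letter of each word
Word transformations: 'ajab'->'Ajab', 'tiue'->'Tiue', 'bzn'->'Bzn', 'ggc'->'Ggc'
Result: Ajab Tiue Bzn Ggc


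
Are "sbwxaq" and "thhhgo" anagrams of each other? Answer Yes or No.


String 1: 'sbwxaq' -> sorted: 'abqswx'
String 2: 'thhhgo' -> sorted: 'ghhhot'
Compare sorted forms: 'abqswx' != 'ghhhot'
Anagram: No


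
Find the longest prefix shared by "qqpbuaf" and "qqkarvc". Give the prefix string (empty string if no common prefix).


String 1: 'qqpbuaf'
String 2: 'qqkarvc'
Compare position by position:
pos 0: 'q' vs 'q' match
pos 1: 'q' vs 'q' match
pos 2: 'p' vs 'k' differ -> stop
Longest common prefix: "qq" (length 2)


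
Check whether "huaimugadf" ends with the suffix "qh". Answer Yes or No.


Input string: 'huaimugadf'
Suffix to check: 'qh'
Last 2 characters of input: 'df'
Match: False
Result: No


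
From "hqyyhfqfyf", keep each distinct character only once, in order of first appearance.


Input: 'hqyyhfqfyf'
Operation: keep first occurrence of each character
Scan: s[0]='h' new -> keep; s[1]='q' new -> keep; s[2]='y' new -> keep; s[3]='y' seen -> skip; s[4]='h' seen -> skip; s[5]='f' new -> keep; s[6]='q' seen -> skip; s[7]='f' seen -> skip; s[8]='y' seen -> skip; s[9]='f' seen -> skip
Result: hqyf


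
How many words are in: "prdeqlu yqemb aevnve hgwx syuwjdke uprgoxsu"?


Input string: 'prdeqlu yqemb aevnve hgwx syuwjdke uprgoxsu'
Operation: split by spaces
Words found: 'prdeqlu', 'yqemb', 'aevnve', 'hgwx', 'syuwjdke', 'uprgoxsu'
Word count: 6


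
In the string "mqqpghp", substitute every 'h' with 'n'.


Input string: 'mqqpghp'
Operation: replace 'h' with 'n'
Positions of 'h': 5
After replacement: mqqpgnp


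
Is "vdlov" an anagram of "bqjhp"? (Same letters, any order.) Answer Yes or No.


String 1: 'bqjhp' -> sorted: 'bhjpq'
String 2: 'vdlov' -> sorted: 'dlovv'
Compare sorted forms: 'bhjpq' != 'dlovv'
Anagram: No


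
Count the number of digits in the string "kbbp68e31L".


Input string: 'kbbp68e31L'
Operation: count digit characters (0-9)
Scan: 'k', 'b', 'b', 'p', '6'(digit), '8'(digit), 'e', '3'(digit), '1'(digit), 'L'
Digits found: 4
Result: 4


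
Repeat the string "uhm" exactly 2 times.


Input string: 'uhm'
Operation: repeat 2 times
Concatenation: 'uhm' + 'uhm'
Result: uhmuhm


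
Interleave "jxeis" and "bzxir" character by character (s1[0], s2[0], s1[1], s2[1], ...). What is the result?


String 1: 'jxeis'
String 2: 'bzxir'
Operation: alternate characters
Pairs: 'j'+'b', 'x'+'z', 'e'+'x', 'i'+'i', 's'+'r'
Result: jbxzexiisr


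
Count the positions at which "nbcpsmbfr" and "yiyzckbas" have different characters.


String 1: 'nbcpsmbfr'
String 2: 'yiyzckbas'
Compare each position: pos 0: 'n'!='y', pos 1: 'b'!='i', pos 2: 'c'!='y', pos 3: 'p'!='z', pos 4: 's'!='c', pos 5: 'm'!='k', pos 6: 'b'=='b', pos 7: 'f'!='a', pos 8: 'r'!='s'
Differing positions: 8
Hamming distance: 8


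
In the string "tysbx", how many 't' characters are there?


Input string: 'tysbx'
Target character: 't'
Scan each position: s[0]='t'
Matches found at indices: 0
Total: 1


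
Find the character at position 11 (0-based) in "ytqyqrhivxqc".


Input string: 'ytqyqrhivxqc'
Operation: get character at index 11
Index mapping: s[0]='y', s[1]='t', s[2]='q', s[3]='y', s[4]='q', s[5]='r', s[6]='h', s[7]='i', s[8]='v', s[9]='x', s[10]='q', s[11]='c'
Result: 'c'


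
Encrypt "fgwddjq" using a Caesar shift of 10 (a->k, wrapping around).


Input: 'fgwddjq', shift = 10
Operation: for each letter, (position + 10) mod 26
Mapping: 'f'(5+10=15)->'p', 'g'(6+10=16)->'q', 'w'(22+10=32, 32 mod 26=6)->'g', 'd'(3+10=13)->'n', 'd'(3+10=13)->'n', 'j'(9+10=19)->'t', 'q'(16+10=26, 26 mod 26=0)->'a'
Result: pqgnnta


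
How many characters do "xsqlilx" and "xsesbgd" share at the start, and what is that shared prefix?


String 1: 'xsqlilx'
String 2: 'xsesbgd'
Compare position by position:
pos 0: 'x' vs 'x' match
pos 1: 's' vs 's' match
pos 2: 'q' vs 'e' differ -> stop
Longest common prefix: "xs" (length 2)


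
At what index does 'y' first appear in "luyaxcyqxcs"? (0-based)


Input string: 'luyaxcyqxcs'
Target: 'y'
Scanning left to right: s[0]='l', s[1]='u', s[2]='y'
First match at index: 2


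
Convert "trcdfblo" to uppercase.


Input string: 'trcdfblo'
Operation: convert each letter to uppercase
Mapping: 't'->'T', 'r'->'R', 'c'->'C', 'd'->'D', 'f'->'F', 'b'->'B', 'l'->'L', 'o'->'O'
Result: TRCDFBLO


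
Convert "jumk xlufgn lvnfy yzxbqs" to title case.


Input string: 'jumk xlufgn lvnfy yzxbqs'
Operation: capitalize first letter of each word
Word transformations: 'jumk'->'Jumk', 'xlufgn'->'Xlufgn', 'lvnfy'->'Lvnfy', 'yzxbqs'->'Yzxbqs'
Result: Jumk Xlufgn Lvnfy Yzxbqs


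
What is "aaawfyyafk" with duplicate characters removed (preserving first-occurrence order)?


Input: 'aaawfyyafk'
Operation: keep first occurrence of each character
Scan: s[0]='a' new -> keep; s[1]='a' seen -> skip; s[2]='a' seen -> skip; s[3]='w' new -> keep; s[4]='f' new -> keep; s[5]='y' new -> keep; s[6]='y' seen -> skip; s[7]='a' seen -> skip; s[8]='f' seen -> skip; s[9]='k' new -> keep
Result: awfyk


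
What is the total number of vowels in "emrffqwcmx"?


Input string: 'emrffqwcmx'
Operation: count vowels (a, e, i, o, u)
Scan: s[0]='e' (vowel), s[1]='m', s[2]='r', s[3]='f', s[4]='f', s[5]='q', s[6]='w', s[7]='c', s[8]='m', s[9]='x'
Vowels found: 1
Result: 1


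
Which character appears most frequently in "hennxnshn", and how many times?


Input: 'hennxnshn'
Operation: tally each character
Counts: 'e':1, 'h':2, 'n':4, 's':1, 'x':1
Maximum: 'n' appears 4 times


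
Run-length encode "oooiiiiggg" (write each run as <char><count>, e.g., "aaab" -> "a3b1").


Input: 'oooiiiiggg'
Operation: identify consecutive runs
Runs: 'ooo' -> o3, 'iiii' -> i4, 'ggg' -> g3
Encoded: o3i4g3


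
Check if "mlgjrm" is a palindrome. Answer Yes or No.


Input string: 'mlgjrm'
Reversed: 'mrjglm'
Compare pairs: s[0]='m' vs s[5]='m' (match), s[1]='l' vs s[4]='r' (mismatch), s[2]='g' vs s[3]='j' (mismatch)
Palindrome: No


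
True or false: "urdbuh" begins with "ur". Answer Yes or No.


Input string: 'urdbuh'
Prefix to check: 'ur'
First 2 characters of input: 'ur'
Match: True
Result: Yes


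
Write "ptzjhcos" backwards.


Input string: 'ptzjhcos'
Operation: reverse character order
Original order: 'p' -> 't' -> 'z' -> 'j' -> 'h' -> 'c' -> 'o' -> 's'
Reversed order: 's' -> 'o' -> 'c' -> 'h' -> 'j' -> 'z' -> 't' -> 'p'
Result: sochjztp


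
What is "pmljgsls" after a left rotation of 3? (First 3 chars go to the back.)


Input: 'pmljgsls', shift = 3
Operation: split at index 3 and swap parts
Front part s[0:3] = 'pml'
Back part s[3:] = 'jgsls'
Rotated = back + front = 'jgsls' + 'pml'
Result: jgslspml


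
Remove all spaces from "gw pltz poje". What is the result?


Input string: 'gw pltz poje'
Operation: remove all spaces
Words: 'gw', 'pltz', 'poje'
Join without spaces: gwpltzpoje


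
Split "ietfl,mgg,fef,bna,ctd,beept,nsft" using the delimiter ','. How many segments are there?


Input string: 'ietfl,mgg,fef,bna,ctd,beept,nsft'
Delimiter: ','
Split result: 'ietfl', 'mgg', 'fef', 'bna', 'ctd', 'beept', 'nsft'
Number of parts: 7


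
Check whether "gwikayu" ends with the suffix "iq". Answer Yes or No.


Input string: 'gwikayu'
Suffix to check: 'iq'
Last 2 characters of input: 'yu'
Match: False
Result: No


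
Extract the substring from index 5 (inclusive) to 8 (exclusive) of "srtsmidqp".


Input string: 'srtsmidqp'
Operation: slice [5:8]
Extract characters: s[5]='i', s[6]='d', s[7]='q'
Result: idq


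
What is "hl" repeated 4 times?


Input string: 'hl'
Operation: repeat 4 times
Concatenation: 'hl' + 'hl' + 'hl' + 'hl'
Result: hlhlhlhl


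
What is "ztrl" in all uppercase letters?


Input string: 'ztrl'
Operation: convert each letter to uppercase
Mapping: 'z'->'Z', 't'->'T', 'r'->'R', 'l'->'L'
Result: ZTRL


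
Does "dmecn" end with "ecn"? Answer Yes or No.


Input string: 'dmecn'
Suffix to check: 'ecn'
Last 3 characters of input: 'ecn'
Match: True
Result: Yes


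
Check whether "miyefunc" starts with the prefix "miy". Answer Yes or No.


Input string: 'miyefunc'
Prefix to check: 'miy'
First 3 characters of input: 'miy'
Match: True
Result: Yes


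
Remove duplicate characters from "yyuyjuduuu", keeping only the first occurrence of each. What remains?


Input: 'yyuyjuduuu'
Operation: keep first occurrence of each character
Scan: s[0]='y' new -> keep; s[1]='y' seen -> skip; s[2]='u' new -> keep; s[3]='y' seen -> skip; s[4]='j' new -> keep; s[5]='u' seen -> skip; s[6]='d' new -> keep; s[7]='u' seen -> skip; s[8]='u' seen -> skip; s[9]='u' seen -> skip
Result: yujd


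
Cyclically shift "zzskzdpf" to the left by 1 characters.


Input: 'zzskzdpf', shift = 1
Operation: split at index 1 and swap parts
Front part s[0:1] = 'z'
Back part s[1:] = 'zskzdpf'
Rotated = back + front = 'zskzdpf' + 'z'
Result: zskzdpfz


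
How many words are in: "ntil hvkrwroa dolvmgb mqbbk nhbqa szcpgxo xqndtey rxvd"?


Input string: 'ntil hvkrwroa dolvmgb mqbbk nhbqa szcpgxo xqndtey rxvd'
Operation: split by spaces
Words found: 'ntil', 'hvkrwroa', 'dolvmgb', 'mqbbk', 'nhbqa', 'szcpgxo', 'xqndtey', 'rxvd'
Word count: 8


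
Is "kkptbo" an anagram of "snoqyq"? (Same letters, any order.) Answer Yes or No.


String 1: 'snoqyq' -> sorted: 'noqqsy'
String 2: 'kkptbo' -> sorted: 'bkkopt'
Compare sorted forms: 'noqqsy' != 'bkkopt'
Anagram: No


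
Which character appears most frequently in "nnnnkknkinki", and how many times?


Input: 'nnnnkknkinki'
Operation: tally each character
Counts: 'i':2, 'k':4, 'n':6
Maximum: 'n' appears 6 times


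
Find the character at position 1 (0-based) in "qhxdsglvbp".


Input string: 'qhxdsglvbp'
Operation: get character at index 1
Index mapping: s[0]='q', s[1]='h'
Result: 'h'


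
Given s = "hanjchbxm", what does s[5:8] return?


Input string: 'hanjchbxm'
Operation: slice [5:8]
Extract characters: s[5]='h', s[6]='b', s[7]='x'
Result: hbx


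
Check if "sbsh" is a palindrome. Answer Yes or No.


Input string: 'sbsh'
Reversed: 'hsbs'
Compare pairs: s[0]='s' vs s[3]='h' (mismatch), s[1]='b' vs s[2]='s' (mismatch)
Palindrome: No


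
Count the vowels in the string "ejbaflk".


Input string: 'ejbaflk'
Operation: count vowels (a, e, i, o, u)
Scan: s[0]='e' (vowel), s[1]='j', s[2]='b', s[3]='a' (vowel), s[4]='f', s[5]='l', s[6]='k'
Vowels found: 2
Result: 2


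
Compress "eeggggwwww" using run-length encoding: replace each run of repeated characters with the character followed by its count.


Input: 'eeggggwwww'
Operation: identify consecutive runs
Runs: 'ee' -> e2, 'gggg' -> g4, 'wwww' -> w4
Encoded: e2g4w4


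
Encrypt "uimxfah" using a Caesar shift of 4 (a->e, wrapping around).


Input: 'uimxfah', shift = 4
Operation: for each letter, (position + 4) mod 26
Mapping: 'u'(20+4=24)->'y', 'i'(8+4=12)->'m', 'm'(12+4=16)->'q', 'x'(23+4=27, 27 mod 26=1)->'b', 'f'(5+4=9)->'j', 'a'(0+4=4)->'e', 'h'(7+4=11)->'l'
Result: ymqbjel


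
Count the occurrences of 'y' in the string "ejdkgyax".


Input string: 'ejdkgyax'
Target character: 'y'
Scan each position: s[5]='y'
Matches found at indices: 5
Total: 1


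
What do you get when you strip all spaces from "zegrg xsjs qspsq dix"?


Input string: 'zegrg xsjs qspsq dix'
Operation: remove all spaces
Words: 'zegrg', 'xsjs', 'qspsq', 'dix'
Join without spaces: zegrgxsjsqspsqdix


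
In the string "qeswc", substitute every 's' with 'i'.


Input string: 'qeswc'
Operation: replace 's' with 'i'
Positions of 's': 2
After replacement: qeiwc


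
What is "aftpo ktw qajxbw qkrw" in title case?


Input string: 'aftpo ktw qajxbw qkrw'
Operation: capitalize first letter of each word
Word transformations: 'aftpo'->'Aftpo', 'ktw'->'Ktw', 'qajxbw'->'Qajxbw', 'qkrw'->'Qkrw'
Result: Aftpo Ktw Qajxbw Qkrw


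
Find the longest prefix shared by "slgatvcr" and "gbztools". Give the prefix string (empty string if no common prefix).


String 1: 'slgatvcr'
String 2: 'gbztools'
Compare position by position:
pos 0: 's' vs 'g' differ -> stop
Longest common prefix: "" (length 0)


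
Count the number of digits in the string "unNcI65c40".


Input string: 'unNcI65c40'
Operation: count digit characters (0-9)
Scan: 'u', 'n', 'N', 'c', 'I', '6'(digit), '5'(digit), 'c', '4'(digit), '0'(digit)
Digits found: 4
Result: 4


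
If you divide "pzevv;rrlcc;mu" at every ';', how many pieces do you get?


Input string: 'pzevv;rrlcc;mu'
Delimiter: ';'
Split result: 'pzevv', 'rrlcc', 'mu'
Number of parts: 3


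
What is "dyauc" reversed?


Input string: 'dyauc'
Operation: reverse character order
Original order: 'd' -> 'y' -> 'a' -> 'u' -> 'c'
Reversed order: 'c' -> 'u' -> 'a' -> 'y' -> 'd'
Result: cuayd


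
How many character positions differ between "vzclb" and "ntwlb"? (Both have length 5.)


String 1: 'vzclb'
String 2: 'ntwlb'
Compare each position: pos 0: 'v'!='n', pos 1: 'z'!='t', pos 2: 'c'!='w', pos 3: 'l'=='l', pos 4: 'b'=='b'
Differing positions: 3
Hamming distance: 3


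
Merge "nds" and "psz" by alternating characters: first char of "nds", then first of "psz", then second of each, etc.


String 1: 'nds'
String 2: 'psz'
Operation: alternate characters
Pairs: 'n'+'p', 'd'+'s', 's'+'z'
Result: npdssz


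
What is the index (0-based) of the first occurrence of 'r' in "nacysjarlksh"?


Input string: 'nacysjarlksh'
Target: 'r'
Scanning left to right: s[0]='n', s[1]='a', s[2]='c', s[3]='y', s[4]='s', s[5]='j', s[6]='a', s[7]='r'
First match at index: 7


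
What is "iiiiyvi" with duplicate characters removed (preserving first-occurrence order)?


Input: 'iiiiyvi'
Operation: keep first occurrence of each character
Scan: s[0]='i' new -> keep; s[1]='i' seen -> skip; s[2]='i' seen -> skip; s[3]='i' seen -> skip; s[4]='y' new -> keep; s[5]='v' new -> keep; s[6]='i' seen -> skip
Result: iyv


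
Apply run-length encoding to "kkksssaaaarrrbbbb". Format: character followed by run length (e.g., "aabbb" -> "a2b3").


Input: 'kkksssaaaarrrbbbb'
Operation: identify consecutive runs
Runs: 'kkk' -> k3, 'sss' -> s3, 'aaaa' -> a4, 'rrr' -> r3, 'bbbb' -> b4
Encoded: k3s3a4r3b4


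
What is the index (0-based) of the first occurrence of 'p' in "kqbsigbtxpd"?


Input string: 'kqbsigbtxpd'
Target: 'p'
Scanning left to right: s[0]='k', s[1]='q', s[2]='b', s[3]='s', s[4]='i', s[5]='g', s[6]='b', s[7]='t', s[8]='x', s[9]='p'
First match at index: 9


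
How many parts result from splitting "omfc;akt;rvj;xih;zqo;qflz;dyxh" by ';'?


Input string: 'omfc;akt;rvj;xih;zqo;qflz;dyxh'
Delimiter: ';'
Split result: 'omfc', 'akt', 'rvj', 'xih', 'zqo', 'qflz', 'dyxh'
Number of parts: 7


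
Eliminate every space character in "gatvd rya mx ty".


Input string: 'gatvd rya mx ty'
Operation: remove all spaces
Words: 'gatvd', 'rya', 'mx', 'ty'
Join without spaces: gatvdryamxty


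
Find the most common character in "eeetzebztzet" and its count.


Input: 'eeetzebztzet'
Operation: tally each character
Counts: 'b':1, 'e':5, 't':3, 'z':3
Maximum: 'e' appears 5 times


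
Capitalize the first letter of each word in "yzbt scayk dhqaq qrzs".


Input string: 'yzbt scayk dhqaq qrzs'
Operation: capitalize first letter of each word
Word transformations: 'yzbt'->'Yzbt', 'scayk'->'Scayk', 'dhqaq'->'Dhqaq', 'qrzs'->'Qrzs'
Result: Yzbt Scayk Dhqaq Qrzs


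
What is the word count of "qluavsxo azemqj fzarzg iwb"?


Input string: 'qluavsxo azemqj fzarzg iwb'
Operation: split by spaces
Words found: 'qluavsxo', 'azemqj', 'fzarzg', 'iwb'
Word count: 4


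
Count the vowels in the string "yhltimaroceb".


Input string: 'yhltimaroceb'
Operation: count vowels (a, e, i, o, u)
Scan: s[0]='y', s[1]='h', s[2]='l', s[3]='t', s[4]='i' (vowel), s[5]='m', s[6]='a' (vowel), s[7]='r', s[8]='o' (vowel), s[9]='c', s[10]='e' (vowel), s[11]='b'
Vowels found: 4
Result: 4


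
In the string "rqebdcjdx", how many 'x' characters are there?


Input string: 'rqebdcjdx'
Target character: 'x'
Scan each position: s[8]='x'
Matches found at indices: 8
Total: 1


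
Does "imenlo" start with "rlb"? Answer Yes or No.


Input string: 'imenlo'
Prefix to check: 'rlb'
First 3 characters of input: 'ime'
Match: False
Result: No


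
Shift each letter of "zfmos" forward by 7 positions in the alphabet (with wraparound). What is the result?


Input: 'zfmos', shift = 7
Operation: for each letter, (position + 7) mod 26
Mapping: 'z'(25+7=32, 32 mod 26=6)->'g', 'f'(5+7=12)->'m', 'm'(12+7=19)->'t', 'o'(14+7=21)->'v', 's'(18+7=25)->'z'
Result: gmtvz


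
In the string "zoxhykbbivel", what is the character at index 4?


Input string: 'zoxhykbbivel'
Operation: get character at index 4
Index mapping: s[0]='z', s[1]='o', s[2]='x', s[3]='h', s[4]='y'
Result: 'y'


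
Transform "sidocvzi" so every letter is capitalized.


Input string: 'sidocvzi'
Operation: convert each letter to uppercase
Mapping: 's'->'S', 'i'->'I', 'd'->'D', 'o'->'O', 'c'->'C', 'v'->'V', 'z'->'Z', 'i'->'I'
Result: SIDOCVZI


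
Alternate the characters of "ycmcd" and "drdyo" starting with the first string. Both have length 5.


String 1: 'ycmcd'
String 2: 'drdyo'
Operation: alternate characters
Pairs: 'y'+'d', 'c'+'r', 'm'+'d', 'c'+'y', 'd'+'o'
Result: ydcrmdcydo


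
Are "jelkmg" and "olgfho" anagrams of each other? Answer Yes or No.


String 1: 'jelkmg' -> sorted: 'egjklm'
String 2: 'olgfho' -> sorted: 'fghloo'
Compare sorted forms: 'egjklm' != 'fghloo'
Anagram: No


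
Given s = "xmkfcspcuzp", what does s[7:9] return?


Input string: 'xmkfcspcuzp'
Operation: slice [7:9]
Extract characters: s[7]='c', s[8]='u'
Result: cu


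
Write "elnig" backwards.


Input string: 'elnig'
Operation: reverse character order
Original order: 'e' -> 'l' -> 'n' -> 'i' -> 'g'
Reversed order: 'g' -> 'i' -> 'n' -> 'l' -> 'e'
Result: ginle


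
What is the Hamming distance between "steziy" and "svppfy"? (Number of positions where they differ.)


String 1: 'steziy'
String 2: 'svppfy'
Compare each position: pos 0: 's'=='s', pos 1: 't'!='v', pos 2: 'e'!='p', pos 3: 'z'!='p', pos 4: 'i'!='f', pos 5: 'y'=='y'
Differing positions: 4
Hamming distance: 4


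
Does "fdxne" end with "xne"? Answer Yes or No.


Input string: 'fdxne'
Suffix to check: 'xne'
Last 3 characters of input: 'xne'
Match: True
Result: Yes


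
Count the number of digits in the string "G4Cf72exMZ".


Input string: 'G4Cf72exMZ'
Operation: count digit characters (0-9)
Scan: 'G', '4'(digit), 'C', 'f', '7'(digit), '2'(digit), 'e', 'x', 'M', 'Z'
Digits found: 3
Result: 3


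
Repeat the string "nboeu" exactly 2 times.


Input string: 'nboeu'
Operation: repeat 2 times
Concatenation: 'nboeu' + 'nboeu'
Result: nboeunboeu


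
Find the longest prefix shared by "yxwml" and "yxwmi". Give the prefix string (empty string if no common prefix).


String 1: 'yxwml'
String 2: 'yxwmi'
Compare position by position:
pos 0: 'y' vs 'y' match
pos 1: 'x' vs 'x' match
pos 2: 'w' vs 'w' match
pos 3: 'm' vs 'm' match
pos 4: 'l' vs 'i' differ -> stop
Longest common prefix: "yxwm" (length 4)


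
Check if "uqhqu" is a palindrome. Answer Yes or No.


Input string: 'uqhqu'
Reversed: 'uqhqu'
Compare pairs: s[0]='u' vs s[4]='u' (match), s[1]='q' vs s[3]='q' (match)
Palindrome: Yes


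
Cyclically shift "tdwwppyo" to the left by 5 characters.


Input: 'tdwwppyo', shift = 5
Operation: split at index 5 and swap parts
Front part s[0:5] = 'tdwwp'
Back part s[5:] = 'pyo'
Rotated = back + front = 'pyo' + 'tdwwp'
Result: pyotdwwp


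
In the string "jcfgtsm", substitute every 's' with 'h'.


Input string: 'jcfgtsm'
Operation: replace 's' with 'h'
Positions of 's': 5
After replacement: jcfgthm


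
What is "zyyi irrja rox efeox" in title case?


Input string: 'zyyi irrja rox efeox'
Operation: capitalize first letter of each word
Word transformations: 'zyyi'->'Zyyi', 'irrja'->'Irrja', 'rox'->'Rox', 'efeox'->'Efeox'
Result: Zyyi Irrja Rox Efeox


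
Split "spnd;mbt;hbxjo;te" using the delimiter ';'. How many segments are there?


Input string: 'spnd;mbt;hbxjo;te'
Delimiter: ';'
Split result: 'spnd', 'mbt', 'hbxjo', 'te'
Number of parts: 4


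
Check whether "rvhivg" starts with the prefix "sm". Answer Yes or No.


Input string: 'rvhivg'
Prefix to check: 'sm'
First 2 characters of input: 'rv'
Match: False
Result: No


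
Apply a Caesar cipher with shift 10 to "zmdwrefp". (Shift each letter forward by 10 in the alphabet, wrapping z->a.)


Input: 'zmdwrefp', shift = 10
Operation: for each letter, (position + 10) mod 26
Mapping: 'z'(25+10=35, 35 mod 26=9)->'j', 'm'(12+10=22)->'w', 'd'(3+10=13)->'n', 'w'(22+10=32, 32 mod 26=6)->'g', 'r'(17+10=27, 27 mod 26=1)->'b', 'e'(4+10=14)->'o', 'f'(5+10=15)->'p', 'p'(15+10=25)->'z'
Result: jwngbopz


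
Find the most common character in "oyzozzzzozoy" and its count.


Input: 'oyzozzzzozoy'
Operation: tally each character
Counts: 'o':4, 'y':2, 'z':6
Maximum: 'z' appears 6 times


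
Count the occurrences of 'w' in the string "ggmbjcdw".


Input string: 'ggmbjcdw'
Target character: 'w'
Scan each position: s[7]='w'
Matches found at indices: 7
Total: 1


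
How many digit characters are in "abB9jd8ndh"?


Input string: 'abB9jd8ndh'
Operation: count digit characters (0-9)
Scan: 'a', 'b', 'B', '9'(digit), 'j', 'd', '8'(digit), 'n', 'd', 'h'
Digits found: 2
Result: 2


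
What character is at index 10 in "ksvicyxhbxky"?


Input string: 'ksvicyxhbxky'
Operation: get character at index 10
Index mapping: s[0]='k', s[1]='s', s[2]='v', s[3]='i', s[4]='c', s[5]='y', s[6]='x', s[7]='h', s[8]='b', s[9]='x', s[10]='k'
Result: 'k'


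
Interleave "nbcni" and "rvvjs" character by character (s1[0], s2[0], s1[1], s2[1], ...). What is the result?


String 1: 'nbcni'
String 2: 'rvvjs'
Operation: alternate characters
Pairs: 'n'+'r', 'b'+'v', 'c'+'v', 'n'+'j', 'i'+'s'
Result: nrbvcvnjis


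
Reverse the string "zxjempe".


Input string: 'zxjempe'
Operation: reverse character order
Original order: 'z' -> 'x' -> 'j' -> 'e' -> 'm' -> 'p' -> 'e'
Reversed order: 'e' -> 'p' -> 'm' -> 'e' -> 'j' -> 'x' -> 'z'
Result: epmejxz


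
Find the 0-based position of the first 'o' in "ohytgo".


Input string: 'ohytgo'
Target: 'o'
Scanning left to right: s[0]='o'
First match at index: 0


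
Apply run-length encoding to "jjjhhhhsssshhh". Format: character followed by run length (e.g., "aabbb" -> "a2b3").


Input: 'jjjhhhhsssshhh'
Operation: identify consecutive runs
Runs: 'jjj' -> j3, 'hhhh' -> h4, 'ssss' -> s4, 'hhh' -> h3
Encoded: j3h4s4h3


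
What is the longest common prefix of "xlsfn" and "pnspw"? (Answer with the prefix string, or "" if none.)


String 1: 'xlsfn'
String 2: 'pnspw'
Compare position by position:
pos 0: 'x' vs 'p' differ -> stop
Longest common prefix: "" (length 0)


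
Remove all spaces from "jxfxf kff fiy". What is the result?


Input string: 'jxfxf kff fiy'
Operation: remove all spaces
Words: 'jxfxf', 'kff', 'fiy'
Join without spaces: jxfxfkfffiy


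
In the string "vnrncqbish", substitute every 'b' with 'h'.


Input string: 'vnrncqbish'
Operation: replace 'b' with 'h'
Positions of 'b': 6
After replacement: vnrncqhish


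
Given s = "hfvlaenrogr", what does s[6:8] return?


Input string: 'hfvlaenrogr'
Operation: slice [6:8]
Extract characters: s[6]='n', s[7]='r'
Result: nr


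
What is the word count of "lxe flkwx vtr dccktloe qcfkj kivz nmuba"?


Input string: 'lxe flkwx vtr dccktloe qcfkj kivz nmuba'
Operation: split by spaces
Words found: 'lxe', 'flkwx', 'vtr', 'dccktloe', 'qcfkj', 'kivz', 'nmuba'
Word count: 7


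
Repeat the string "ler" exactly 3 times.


Input string: 'ler'
Operation: repeat 3 times
Concatenation: 'ler' + 'ler' + 'ler'
Result: lerlerler


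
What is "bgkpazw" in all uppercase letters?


Input string: 'bgkpazw'
Operation: convert each letter to uppercase
Mapping: 'b'->'B', 'g'->'G', 'k'->'K', 'p'->'P', 'a'->'A', 'z'->'Z', 'w'->'W'
Result: BGKPAZW


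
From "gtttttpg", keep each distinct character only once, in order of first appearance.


Input: 'gtttttpg'
Operation: keep first occurrence of each character
Scan: s[0]='g' new -> keep; s[1]='t' new -> keep; s[2]='t' seen -> skip; s[3]='t' seen -> skip; s[4]='t' seen -> skip; s[5]='t' seen -> skip; s[6]='p' new -> keep; s[7]='g' seen -> skip
Result: gtp


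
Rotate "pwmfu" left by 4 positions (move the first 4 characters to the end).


Input: 'pwmfu', shift = 4
Operation: split at index 4 and swap parts
Front part s[0:4] = 'pwmf'
Back part s[4:] = 'u'
Rotated = back + front = 'u' + 'pwmf'
Result: upwmf


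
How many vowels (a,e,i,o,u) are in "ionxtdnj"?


Input string: 'ionxtdnj'
Operation: count vowels (a, e, i, o, u)
Scan: s[0]='i' (vowel), s[1]='o' (vowel), s[2]='n', s[3]='x', s[4]='t', s[5]='d', s[6]='n', s[7]='j'
Vowels found: 2
Result: 2


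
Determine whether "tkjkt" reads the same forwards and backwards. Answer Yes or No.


Input string: 'tkjkt'
Reversed: 'tkjkt'
Compare pairs: s[0]='t' vs s[4]='t' (match), s[1]='k' vs s[3]='k' (match)
Palindrome: Yes


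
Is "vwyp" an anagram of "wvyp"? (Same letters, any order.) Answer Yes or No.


String 1: 'wvyp' -> sorted: 'pvwy'
String 2: 'vwyp' -> sorted: 'pvwy'
Compare sorted forms: 'pvwy' == 'pvwy'
Anagram: Yes


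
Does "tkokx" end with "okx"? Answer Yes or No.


Input string: 'tkokx'
Suffix to check: 'okx'
Last 3 characters of input: 'okx'
Match: True
Result: Yes


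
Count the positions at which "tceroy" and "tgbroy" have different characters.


String 1: 'tceroy'
String 2: 'tgbroy'
Compare each position: pos 0: 't'=='t', pos 1: 'c'!='g', pos 2: 'e'!='b', pos 3: 'r'=='r', pos 4: 'o'=='o', pos 5: 'y'=='y'
Differing positions: 2
Hamming distance: 2


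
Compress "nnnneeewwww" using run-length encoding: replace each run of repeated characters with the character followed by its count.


Input: 'nnnneeewwww'
Operation: identify consecutive runs
Runs: 'nnnn' -> n4, 'eee' -> e3, 'wwww' -> w4
Encoded: n4e3w4


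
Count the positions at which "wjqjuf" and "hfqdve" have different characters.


String 1: 'wjqjuf'
String 2: 'hfqdve'
Compare each position: pos 0: 'w'!='h', pos 1: 'j'!='f', pos 2: 'q'=='q', pos 3: 'j'!='d', pos 4: 'u'!='v', pos 5: 'f'!='e'
Differing positions: 5
Hamming distance: 5


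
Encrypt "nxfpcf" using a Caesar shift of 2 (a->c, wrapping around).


Input: 'nxfpcf', shift = 2
Operation: for each letter, (position + 2) mod 26
Mapping: 'n'(13+2=15)->'p', 'x'(23+2=25)->'z', 'f'(5+2=7)->'h', 'p'(15+2=17)->'r', 'c'(2+2=4)->'e', 'f'(5+2=7)->'h'
Result: pzhreh


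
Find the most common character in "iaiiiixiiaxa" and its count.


Input: 'iaiiiixiiaxa'
Operation: tally each character
Counts: 'a':3, 'i':7, 'x':2
Maximum: 'i' appears 7 times


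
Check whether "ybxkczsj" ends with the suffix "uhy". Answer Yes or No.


Input string: 'ybxkczsj'
Suffix to check: 'uhy'
Last 3 characters of input: 'zsj'
Match: False
Result: No


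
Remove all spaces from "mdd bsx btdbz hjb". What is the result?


Input string: 'mdd bsx btdbz hjb'
Operation: remove all spaces
Words: 'mdd', 'bsx', 'btdbz', 'hjb'
Join without spaces: mddbsxbtdbzhjb


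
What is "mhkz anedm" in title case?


Input string: 'mhkz anedm'
Operation: capitalize first letter of each word
Word transformations: 'mhkz'->'Mhkz', 'anedm'->'Anedm'
Result: Mhkz Anedm


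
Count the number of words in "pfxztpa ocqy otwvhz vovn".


Input string: 'pfxztpa ocqy otwvhz vovn'
Operation: split by spaces
Words found: 'pfxztpa', 'ocqy', 'otwvhz', 'vovn'
Word count: 4


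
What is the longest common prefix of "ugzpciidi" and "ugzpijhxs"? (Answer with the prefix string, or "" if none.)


String 1: 'ugzpciidi'
String 2: 'ugzpijhxs'
Compare position by position:
pos 0: 'u' vs 'u' match
pos 1: 'g' vs 'g' match
pos 2: 'z' vs 'z' match
pos 3: 'p' vs 'p' match
pos 4: 'c' vs 'i' differ -> stop
Longest common prefix: "ugzp" (length 4)


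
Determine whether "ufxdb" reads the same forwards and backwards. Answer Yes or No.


Input string: 'ufxdb'
Reversed: 'bdxfu'
Compare pairs: s[0]='u' vs s[4]='b' (mismatch), s[1]='f' vs s[3]='d' (mismatch)
Palindrome: No


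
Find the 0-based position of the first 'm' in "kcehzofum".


Input string: 'kcehzofum'
Target: 'm'
Scanning left to right: s[0]='k', s[1]='c', s[2]='e', s[3]='h', s[4]='z', s[5]='o', s[6]='f', s[7]='u', s[8]='m'
First match at index: 8


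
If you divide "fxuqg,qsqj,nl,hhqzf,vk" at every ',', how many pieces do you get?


Input string: 'fxuqg,qsqj,nl,hhqzf,vk'
Delimiter: ','
Split result: 'fxuqg', 'qsqj', 'nl', 'hhqzf', 'vk'
Number of parts: 5


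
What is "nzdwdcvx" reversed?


Input string: 'nzdwdcvx'
Operation: reverse character order
Original order: 'n' -> 'z' -> 'd' -> 'w' -> 'd' -> 'c' -> 'v' -> 'x'
Reversed order: 'x' -> 'v' -> 'c' -> 'd' -> 'w' -> 'd' -> 'z' -> 'n'
Result: xvcdwdzn


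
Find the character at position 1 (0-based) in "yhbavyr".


Input string: 'yhbavyr'
Operation: get character at index 1
Index mapping: s[0]='y', s[1]='h'
Result: 'h'


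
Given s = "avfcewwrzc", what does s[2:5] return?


Input string: 'avfcewwrzc'
Operation: slice [2:5]
Extract characters: s[2]='f', s[3]='c', s[4]='e'
Result: fce


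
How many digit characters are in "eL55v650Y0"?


Input string: 'eL55v650Y0'
Operation: count digit characters (0-9)
Scan: 'e', 'L', '5'(digit), '5'(digit), 'v', '6'(digit), '5'(digit), '0'(digit), 'Y', '0'(digit)
Digits found: 6
Result: 6


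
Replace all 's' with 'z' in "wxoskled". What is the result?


Input string: 'wxoskled'
Operation: replace 's' with 'z'
Positions of 's': 3
After replacement: wxozkled


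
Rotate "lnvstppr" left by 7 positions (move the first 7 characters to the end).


Input: 'lnvstppr', shift = 7
Operation: split at index 7 and swap parts
Front part s[0:7] = 'lnvstpp'
Back part s[7:] = 'r'
Rotated = back + front = 'r' + 'lnvstpp'
Result: rlnvstpp


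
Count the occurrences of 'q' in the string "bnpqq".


Input string: 'bnpqq'
Target character: 'q'
Scan each position: s[3]='q', s[4]='q'
Matches found at indices: 3, 4
Total: 2


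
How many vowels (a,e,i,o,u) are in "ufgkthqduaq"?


Input string: 'ufgkthqduaq'
Operation: count vowels (a, e, i, o, u)
Scan: s[0]='u' (vowel), s[1]='f', s[2]='g', s[3]='k', s[4]='t', s[5]='h', s[6]='q', s[7]='d', s[8]='u' (vowel), s[9]='a' (vowel), s[10]='q'
Vowels found: 3
Result: 3


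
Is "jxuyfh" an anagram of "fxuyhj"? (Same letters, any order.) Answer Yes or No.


String 1: 'fxuyhj' -> sorted: 'fhjuxy'
String 2: 'jxuyfh' -> sorted: 'fhjuxy'
Compare sorted forms: 'fhjuxy' == 'fhjuxy'
Anagram: Yes


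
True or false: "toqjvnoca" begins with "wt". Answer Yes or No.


Input string: 'toqjvnoca'
Prefix to check: 'wt'
First 2 characters of input: 'to'
Match: False
Result: No


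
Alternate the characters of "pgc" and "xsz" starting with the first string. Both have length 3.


String 1: 'pgc'
String 2: 'xsz'
Operation: alternate characters
Pairs: 'p'+'x', 'g'+'s', 'c'+'z'
Result: pxgscz


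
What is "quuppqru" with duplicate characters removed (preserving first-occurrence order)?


Input: 'quuppqru'
Operation: keep first occurrence of each character
Scan: s[0]='q' new -> keep; s[1]='u' new -> keep; s[2]='u' seen -> skip; s[3]='p' new -> keep; s[4]='p' seen -> skip; s[5]='q' seen -> skip; s[6]='r' new -> keep; s[7]='u' seen -> skip
Result: qupr


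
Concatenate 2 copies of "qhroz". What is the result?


Input string: 'qhroz'
Operation: repeat 2 times
Concatenation: 'qhroz' + 'qhroz'
Result: qhrozqhroz


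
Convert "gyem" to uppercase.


Input string: 'gyem'
Operation: convert each letter to uppercase
Mapping: 'g'->'G', 'y'->'Y', 'e'->'E', 'm'->'M'
Result: GYEM


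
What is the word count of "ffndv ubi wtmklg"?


Input string: 'ffndv ubi wtmklg'
Operation: split by spaces
Words found: 'ffndv', 'ubi', 'wtmklg'
Word count: 3


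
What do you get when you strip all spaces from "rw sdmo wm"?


Input string: 'rw sdmo wm'
Operation: remove all spaces
Words: 'rw', 'sdmo', 'wm'
Join without spaces: rwsdmowm


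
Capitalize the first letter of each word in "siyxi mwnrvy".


Input string: 'siyxi mwnrvy'
Operation: capitalize first letter of each word
Word transformations: 'siyxi'->'Siyxi', 'mwnrvy'->'Mwnrvy'
Result: Siyxi Mwnrvy


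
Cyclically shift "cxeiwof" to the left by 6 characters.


Input: 'cxeiwof', shift = 6
Operation: split at index 6 and swap parts
Front part s[0:6] = 'cxeiwo'
Back part s[6:] = 'f'
Rotated = back + front = 'f' + 'cxeiwo'
Result: fcxeiwo


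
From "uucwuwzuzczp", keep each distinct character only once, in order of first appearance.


Input: 'uucwuwzuzczp'
Operation: keep first occurrence of each character
Scan: s[0]='u' new -> keep; s[1]='u' seen -> skip; s[2]='c' new -> keep; s[3]='w' new -> keep; s[4]='u' seen -> skip; s[5]='w' seen -> skip; s[6]='z' new -> keep; s[7]='u' seen -> skip; s[8]='z' seen -> skip; s[9]='c' seen -> skip; s[10]='z' seen -> skip; s[11]='p' new -> keep
Result: ucwzp


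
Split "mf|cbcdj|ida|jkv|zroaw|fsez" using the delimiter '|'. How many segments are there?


Input string: 'mf|cbcdj|ida|jkv|zroaw|fsez'
Delimiter: '|'
Split result: 'mf', 'cbcdj', 'ida', 'jkv', 'zroaw', 'fsez'
Number of parts: 6


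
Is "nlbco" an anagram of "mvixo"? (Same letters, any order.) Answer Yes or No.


String 1: 'mvixo' -> sorted: 'imovx'
String 2: 'nlbco' -> sorted: 'bclno'
Compare sorted forms: 'imovx' != 'bclno'
Anagram: No


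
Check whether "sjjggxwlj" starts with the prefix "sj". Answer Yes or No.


Input string: 'sjjggxwlj'
Prefix to check: 'sj'
First 2 characters of input: 'sj'
Match: True
Result: Yes


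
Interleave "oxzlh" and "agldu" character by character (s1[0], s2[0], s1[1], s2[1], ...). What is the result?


String 1: 'oxzlh'
String 2: 'agldu'
Operation: alternate characters
Pairs: 'o'+'a', 'x'+'g', 'z'+'l', 'l'+'d', 'h'+'u'
Result: oaxgzlldhu


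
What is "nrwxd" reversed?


Input string: 'nrwxd'
Operation: reverse character order
Original order: 'n' -> 'r' -> 'w' -> 'x' -> 'd'
Reversed order: 'd' -> 'x' -> 'w' -> 'r' -> 'n'
Result: dxwrn


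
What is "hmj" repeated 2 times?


Input string: 'hmj'
Operation: repeat 2 times
Concatenation: 'hmj' + 'hmj'
Result: hmjhmj


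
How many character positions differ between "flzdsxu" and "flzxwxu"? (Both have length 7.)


String 1: 'flzdsxu'
String 2: 'flzxwxu'
Compare each position: pos 0: 'f'=='f', pos 1: 'l'=='l', pos 2: 'z'=='z', pos 3: 'd'!='x', pos 4: 's'!='w', pos 5: 'x'=='x', pos 6: 'u'=='u'
Differing positions: 2
Hamming distance: 2


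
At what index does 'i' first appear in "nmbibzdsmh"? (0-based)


Input string: 'nmbibzdsmh'
Target: 'i'
Scanning left to right: s[0]='n', s[1]='m', s[2]='b', s[3]='i'
First match at index: 3


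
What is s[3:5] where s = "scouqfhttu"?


Input string: 'scouqfhttu'
Operation: slice [3:5]
Extract characters: s[3]='u', s[4]='q'
Result: uq


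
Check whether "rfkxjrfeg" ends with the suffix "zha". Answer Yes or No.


Input string: 'rfkxjrfeg'
Suffix to check: 'zha'
Last 3 characters of input: 'feg'
Match: False
Result: No


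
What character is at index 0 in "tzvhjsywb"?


Input string: 'tzvhjsywb'
Operation: get character at index 0
Index mapping: s[0]='t'
Result: 't'


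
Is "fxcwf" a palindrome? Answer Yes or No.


Input string: 'fxcwf'
Reversed: 'fwcxf'
Compare pairs: s[0]='f' vs s[4]='f' (match), s[1]='x' vs s[3]='w' (mismatch)
Palindrome: No


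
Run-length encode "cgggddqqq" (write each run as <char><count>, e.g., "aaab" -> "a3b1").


Input: 'cgggddqqq'
Operation: identify consecutive runs
Runs: 'c' -> c1, 'ggg' -> g3, 'dd' -> d2, 'qqq' -> q3
Encoded: c1g3d2q3


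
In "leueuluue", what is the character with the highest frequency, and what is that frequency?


Input: 'leueuluue'
Operation: tally each character
Counts: 'e':3, 'l':2, 'u':4
Maximum: 'u' appears 4 times


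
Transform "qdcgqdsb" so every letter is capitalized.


Input string: 'qdcgqdsb'
Operation: convert each letter to uppercase
Mapping: 'q'->'Q', 'd'->'D', 'c'->'C', 'g'->'G', 'q'->'Q', 'd'->'D', 's'->'S', 'b'->'B'
Result: QDCGQDSB


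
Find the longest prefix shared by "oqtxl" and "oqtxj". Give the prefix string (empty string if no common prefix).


String 1: 'oqtxl'
String 2: 'oqtxj'
Compare position by position:
pos 0: 'o' vs 'o' match
pos 1: 'q' vs 'q' match
pos 2: 't' vs 't' match
pos 3: 'x' vs 'x' match
pos 4: 'l' vs 'j' differ -> stop
Longest common prefix: "oqtx" (length 4)


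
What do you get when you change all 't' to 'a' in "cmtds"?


Input string: 'cmtds'
Operation: replace 't' with 'a'
Positions of 't': 2
After replacement: cmads


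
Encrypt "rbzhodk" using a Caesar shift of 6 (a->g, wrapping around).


Input: 'rbzhodk', shift = 6
Operation: for each letter, (position + 6) mod 26
Mapping: 'r'(17+6=23)->'x', 'b'(1+6=7)->'h', 'z'(25+6=31, 31 mod 26=5)->'f', 'h'(7+6=13)->'n', 'o'(14+6=20)->'u', 'd'(3+6=9)->'j', 'k'(10+6=16)->'q'
Result: xhfnujq


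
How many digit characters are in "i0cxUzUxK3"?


Input string: 'i0cxUzUxK3'
Operation: count digit characters (0-9)
Scan: 'i', '0'(digit), 'c', 'x', 'U', 'z', 'U', 'x', 'K', '3'(digit)
Digits found: 2
Result: 2


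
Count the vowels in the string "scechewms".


Input string: 'scechewms'
Operation: count vowels (a, e, i, o, u)
Scan: s[0]='s', s[1]='c', s[2]='e' (vowel), s[3]='c', s[4]='h', s[5]='e' (vowel), s[6]='w', s[7]='m', s[8]='s'
Vowels found: 2
Result: 2


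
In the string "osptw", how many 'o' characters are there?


Input string: 'osptw'
Target character: 'o'
Scan each position: s[0]='o'
Matches found at indices: 0
Total: 1


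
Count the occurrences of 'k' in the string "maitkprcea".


Input string: 'maitkprcea'
Target character: 'k'
Scan each position: s[4]='k'
Matches found at indices: 4
Total: 1


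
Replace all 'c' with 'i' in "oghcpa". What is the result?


Input string: 'oghcpa'
Operation: replace 'c' with 'i'
Positions of 'c': 3
After replacement: oghipa


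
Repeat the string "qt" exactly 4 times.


Input string: 'qt'
Operation: repeat 4 times
Concatenation: 'qt' + 'qt' + 'qt' + 'qt'
Result: qtqtqtqt
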